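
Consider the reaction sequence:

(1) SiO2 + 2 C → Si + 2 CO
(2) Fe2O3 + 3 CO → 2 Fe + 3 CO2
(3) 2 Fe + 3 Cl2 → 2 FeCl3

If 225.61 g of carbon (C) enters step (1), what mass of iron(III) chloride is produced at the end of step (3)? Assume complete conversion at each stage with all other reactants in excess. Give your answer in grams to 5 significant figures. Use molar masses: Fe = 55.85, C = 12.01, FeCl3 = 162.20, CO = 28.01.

n(C) = 225.61 / 12.01 = 18.7852 mol.
Reaction (1): C→CO ratio 2:2 ⇒ n(CO) = 18.7852 mol.
Reaction (2): CO→Fe ratio 3:2 ⇒ n(Fe) = 12.5235 mol.
Reaction (3): Fe→FeCl3 ratio 2:2 ⇒ n(FeCl3) = 12.5235 mol.
Mass of FeCl3 = 12.5235 × 162.20 = 2031.30 g.

2031.3 g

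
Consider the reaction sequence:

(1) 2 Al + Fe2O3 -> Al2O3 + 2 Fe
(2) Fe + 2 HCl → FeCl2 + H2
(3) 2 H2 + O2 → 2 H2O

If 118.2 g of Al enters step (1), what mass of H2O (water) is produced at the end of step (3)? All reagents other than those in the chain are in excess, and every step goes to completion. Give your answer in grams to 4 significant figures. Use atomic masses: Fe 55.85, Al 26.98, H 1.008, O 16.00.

M(Al) = 26.98 g/mol.
M(H2O) = 2(1.008) + 16.00 = 18.016 g/mol.
n(Al) = 118.2 / 26.98 = 4.3810 mol.
Reaction (1): Al→Fe ratio 2:2 ⇒ n(Fe) = 4.3810 mol.
Reaction (2): Fe→H2 ratio 1:1 ⇒ n(H2) = 4.3810 mol.
Reaction (3): H2→H2O ratio 2:2 ⇒ n(H2O) = 4.3810 mol.
Mass of H2O = 4.3810 × 18.016 = 78.929 g.

78.93 g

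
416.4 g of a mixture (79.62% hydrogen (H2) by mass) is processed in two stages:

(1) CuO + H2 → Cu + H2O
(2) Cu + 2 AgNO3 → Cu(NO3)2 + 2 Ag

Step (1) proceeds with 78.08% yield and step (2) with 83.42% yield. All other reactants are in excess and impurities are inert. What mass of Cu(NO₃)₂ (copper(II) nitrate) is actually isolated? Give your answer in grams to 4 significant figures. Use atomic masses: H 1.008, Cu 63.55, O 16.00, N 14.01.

Pure H2 = 416.4 × 0.7962 = 331.54 g.
M(H2) = 2(1.008) = 2.016 g/mol.
M(Cu(NO3)2) = 63.55 + 2(14.01) + 6(16.00) = 187.57 g/mol.
n(H2) = 331.54 / 2.016 = 164.45 mol.
Step 1 (H2:Cu = 1:1): theoretical n(Cu) = 164.45 mol; at 78.08% yield, n(Cu) = 128.41 mol.
Step 2 (Cu:Cu(NO3)2 = 1:1): theoretical n(Cu(NO3)2) = 128.41 mol, so theoretical mass = 128.41 × 187.57 = 24085 g.
At 83.42% yield, actual mass of Cu(NO3)2 = 24085 × 0.8342 = 20092 g.

20090 g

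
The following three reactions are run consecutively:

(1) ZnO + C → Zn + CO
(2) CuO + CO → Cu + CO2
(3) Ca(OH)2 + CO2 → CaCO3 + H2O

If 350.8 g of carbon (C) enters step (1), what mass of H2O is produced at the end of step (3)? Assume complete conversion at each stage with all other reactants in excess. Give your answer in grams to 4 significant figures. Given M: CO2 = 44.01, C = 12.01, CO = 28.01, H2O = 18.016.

526.2 g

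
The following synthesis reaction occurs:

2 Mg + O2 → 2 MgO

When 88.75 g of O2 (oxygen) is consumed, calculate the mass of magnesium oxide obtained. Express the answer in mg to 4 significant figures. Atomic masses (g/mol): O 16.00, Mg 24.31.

223600 mg

M(O2) = 2(16.00) = 32.00 g/mol.
M(MgO) = 24.31 + 16.00 = 40.31 g/mol.
n(O2) = 88.750 g / 32.00 g/mol = 2.7734 mol.
From the equation the O2:MgO mole ratio is 1:2, so n(MgO) = 2.7734 × 2/1 = 5.5469 mol.
Mass of MgO = 5.5469 mol × 40.31 g/mol = 223.59 g.
Converting to mg: 223.59 g = 223600 mg.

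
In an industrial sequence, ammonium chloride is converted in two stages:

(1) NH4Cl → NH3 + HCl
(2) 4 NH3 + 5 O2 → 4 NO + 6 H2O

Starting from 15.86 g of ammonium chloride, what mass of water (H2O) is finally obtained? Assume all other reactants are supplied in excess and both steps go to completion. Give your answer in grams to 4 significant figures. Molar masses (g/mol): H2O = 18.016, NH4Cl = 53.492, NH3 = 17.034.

8.012 g

n(NH4Cl) = 15.860 / 53.492 = 0.29649 mol.
Step 1 gives a 1:1 ratio of NH4Cl to NH3, so n(NH3) = 0.29649 mol.
In step 2 the NH3:H2O ratio is 4:6, so n(H2O) = 0.44474 mol.
Mass of H2O = 0.44474 × 18.016 = 8.0124 g.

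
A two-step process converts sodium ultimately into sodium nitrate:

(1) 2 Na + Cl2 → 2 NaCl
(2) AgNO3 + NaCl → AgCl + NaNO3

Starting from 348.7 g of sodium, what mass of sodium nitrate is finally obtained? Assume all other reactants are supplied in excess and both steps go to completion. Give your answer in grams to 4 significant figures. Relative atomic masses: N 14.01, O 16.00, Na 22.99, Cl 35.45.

1289 g

M(Na) = 22.99 g/mol.
M(NaNO3) = 22.99 + 14.01 + 3(16.00) = 85.00 g/mol.
n(Na) = 348.70 / 22.99 = 15.167 mol.
Step 1 gives a 2:2 ratio of Na to NaCl, so n(NaCl) = 15.167 mol.
In step 2 the NaCl:NaNO3 ratio is 1:1, so n(NaNO3) = 15.167 mol.
Mass of NaNO3 = 15.167 × 85.00 = 1289.2 g.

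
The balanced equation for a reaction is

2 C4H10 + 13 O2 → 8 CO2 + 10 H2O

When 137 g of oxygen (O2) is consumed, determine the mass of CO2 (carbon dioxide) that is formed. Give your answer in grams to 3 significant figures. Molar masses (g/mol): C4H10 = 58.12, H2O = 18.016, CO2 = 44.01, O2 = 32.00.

n(O2) = 137.0 g / 32.00 g/mol = 4.281 mol.
From the equation the O2:CO2 mole ratio is 13:8, so n(CO2) = 4.281 × 8/13 = 2.635 mol.
Mass of CO2 = 2.635 mol × 44.01 g/mol = 115.9 g.

116 g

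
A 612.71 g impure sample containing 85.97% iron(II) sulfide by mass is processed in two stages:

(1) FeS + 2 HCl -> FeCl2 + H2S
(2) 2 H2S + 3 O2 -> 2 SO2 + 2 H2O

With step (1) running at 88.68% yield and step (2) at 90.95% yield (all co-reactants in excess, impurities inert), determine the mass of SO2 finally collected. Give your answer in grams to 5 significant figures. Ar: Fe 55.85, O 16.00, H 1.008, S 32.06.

309.58 g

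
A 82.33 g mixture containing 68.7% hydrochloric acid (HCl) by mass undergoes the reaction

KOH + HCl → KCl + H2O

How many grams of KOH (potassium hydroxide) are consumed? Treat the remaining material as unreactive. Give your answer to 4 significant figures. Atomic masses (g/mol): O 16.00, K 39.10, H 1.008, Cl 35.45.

87.05 g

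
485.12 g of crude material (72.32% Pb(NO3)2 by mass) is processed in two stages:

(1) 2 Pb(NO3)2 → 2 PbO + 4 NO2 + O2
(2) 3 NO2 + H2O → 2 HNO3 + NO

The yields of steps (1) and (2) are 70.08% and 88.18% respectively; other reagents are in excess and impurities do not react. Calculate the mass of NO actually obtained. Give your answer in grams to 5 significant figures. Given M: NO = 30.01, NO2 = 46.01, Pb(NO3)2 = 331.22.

Pure Pb(NO3)2 = 485.12 × 0.7232 = 350.839 g.
n(Pb(NO3)2) = 350.839 / 331.22 = 1.05923 mol.
Step 1 (Pb(NO3)2:NO2 = 2:4): theoretical n(NO2) = 2.11846 mol; at 70.08% yield, n(NO2) = 1.48462 mol.
Step 2 (NO2:NO = 3:1): theoretical n(NO) = 0.494873 mol, so theoretical mass = 0.494873 × 30.01 = 14.8511 g.
At 88.18% yield, actual mass of NO = 14.8511 × 0.8818 = 13.0957 g.

13.096 g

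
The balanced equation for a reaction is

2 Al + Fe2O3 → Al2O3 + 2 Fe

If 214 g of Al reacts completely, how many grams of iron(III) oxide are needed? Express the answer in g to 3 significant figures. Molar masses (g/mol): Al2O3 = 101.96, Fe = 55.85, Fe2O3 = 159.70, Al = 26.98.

n(Al) = 214.0 g / 26.98 g/mol = 7.932 mol.
From the equation the Al:Fe2O3 mole ratio is 2:1, so n(Fe2O3) = 7.932 × 1/2 = 3.966 mol.
Mass of Fe2O3 = 3.966 mol × 159.70 g/mol = 633.4 g.

633 g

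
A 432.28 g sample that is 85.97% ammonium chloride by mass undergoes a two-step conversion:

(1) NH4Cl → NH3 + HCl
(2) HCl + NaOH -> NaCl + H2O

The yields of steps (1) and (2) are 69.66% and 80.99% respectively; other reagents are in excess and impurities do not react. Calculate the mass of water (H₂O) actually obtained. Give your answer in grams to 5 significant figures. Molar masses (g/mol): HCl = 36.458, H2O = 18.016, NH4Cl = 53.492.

Pure NH4Cl = 432.28 × 0.8597 = 371.631 g.
n(NH4Cl) = 371.631 / 53.492 = 6.94741 mol.
Step 1 (NH4Cl:HCl = 1:1): theoretical n(HCl) = 6.94741 mol; at 69.66% yield, n(HCl) = 4.83957 mol.
Step 2 (HCl:H2O = 1:1): theoretical n(H2O) = 4.83957 mol, so theoretical mass = 4.83957 × 18.016 = 87.1897 g.
At 80.99% yield, actual mass of H2O = 87.1897 × 0.8099 = 70.6149 g.

70.615 g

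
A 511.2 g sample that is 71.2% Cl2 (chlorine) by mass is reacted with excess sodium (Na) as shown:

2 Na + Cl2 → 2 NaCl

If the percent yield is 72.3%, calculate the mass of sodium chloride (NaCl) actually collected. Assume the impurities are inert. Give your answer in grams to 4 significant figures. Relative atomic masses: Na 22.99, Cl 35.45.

433.8 g

Pure Cl2 available = 511.2 g × 0.712 = 363.97 g.
M(Cl2) = 2(35.45) = 70.90 g/mol.
M(NaCl) = 22.99 + 35.45 = 58.44 g/mol.
n(Cl2) = 363.97 g / 70.90 g/mol = 5.1336 mol.
From the equation the Cl2:NaCl mole ratio is 1:2, so n(NaCl) = 5.1336 × 2/1 = 10.267 mol.
Mass of NaCl = 10.267 mol × 58.44 g/mol = 600.02 g.
Actual mass collected = 600.02 g × 0.723 = 433.81 g.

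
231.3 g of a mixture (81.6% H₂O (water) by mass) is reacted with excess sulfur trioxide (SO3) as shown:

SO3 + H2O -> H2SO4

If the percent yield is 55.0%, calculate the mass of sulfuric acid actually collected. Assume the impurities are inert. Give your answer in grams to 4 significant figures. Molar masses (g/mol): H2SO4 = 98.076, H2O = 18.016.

565.1 g

Pure H2O available = 231.3 g × 0.816 = 188.74 g.
n(H2O) = 188.74 g / 18.016 g/mol = 10.476 mol.
From the equation the H2O:H2SO4 mole ratio is 1:1, so n(H2SO4) = 10.476 × 1/1 = 10.476 mol.
Mass of H2SO4 = 10.476 mol × 98.076 g/mol = 1027.5 g.
Actual mass collected = 1027.5 g × 0.550 = 565.11 g.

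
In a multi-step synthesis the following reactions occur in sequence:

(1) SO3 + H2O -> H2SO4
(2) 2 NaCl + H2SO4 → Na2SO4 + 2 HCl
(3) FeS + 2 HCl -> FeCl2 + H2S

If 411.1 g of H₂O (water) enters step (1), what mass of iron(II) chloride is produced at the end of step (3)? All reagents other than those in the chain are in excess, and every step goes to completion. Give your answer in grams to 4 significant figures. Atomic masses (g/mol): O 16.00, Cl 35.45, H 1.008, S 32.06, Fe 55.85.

2892 g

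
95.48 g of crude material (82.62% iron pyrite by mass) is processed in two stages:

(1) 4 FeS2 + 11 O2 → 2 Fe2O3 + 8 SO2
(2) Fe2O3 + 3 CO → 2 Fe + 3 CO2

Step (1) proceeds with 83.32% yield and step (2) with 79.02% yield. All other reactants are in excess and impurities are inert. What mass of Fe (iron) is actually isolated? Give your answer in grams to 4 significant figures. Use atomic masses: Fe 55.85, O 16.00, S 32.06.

Pure FeS2 = 95.48 × 0.8262 = 78.886 g.
M(FeS2) = 55.85 + 2(32.06) = 119.97 g/mol.
M(Fe) = 55.85 g/mol.
n(FeS2) = 78.886 / 119.97 = 0.65754 mol.
Step 1 (FeS2:Fe2O3 = 4:2): theoretical n(Fe2O3) = 0.32877 mol; at 83.32% yield, n(Fe2O3) = 0.27393 mol.
Step 2 (Fe2O3:Fe = 1:2): theoretical n(Fe) = 0.54787 mol, so theoretical mass = 0.54787 × 55.85 = 30.598 g.
At 79.02% yield, actual mass of Fe = 30.598 × 0.7902 = 24.179 g.

24.18 g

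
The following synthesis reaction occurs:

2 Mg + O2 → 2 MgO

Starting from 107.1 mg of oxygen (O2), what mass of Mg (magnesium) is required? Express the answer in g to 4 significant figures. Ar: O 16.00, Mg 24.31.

M(O2) = 2(16.00) = 32.00 g/mol.
M(Mg) = 24.31 g/mol.
Convert: 107.1 mg = 0.10710 g.
n(O2) = 0.10710 g / 32.00 g/mol = 0.0033469 mol.
From the equation the O2:Mg mole ratio is 1:2, so n(Mg) = 0.0033469 × 2/1 = 0.0066938 mol.
Mass of Mg = 0.0066938 mol × 24.31 g/mol = 0.16273 g.

0.1627 g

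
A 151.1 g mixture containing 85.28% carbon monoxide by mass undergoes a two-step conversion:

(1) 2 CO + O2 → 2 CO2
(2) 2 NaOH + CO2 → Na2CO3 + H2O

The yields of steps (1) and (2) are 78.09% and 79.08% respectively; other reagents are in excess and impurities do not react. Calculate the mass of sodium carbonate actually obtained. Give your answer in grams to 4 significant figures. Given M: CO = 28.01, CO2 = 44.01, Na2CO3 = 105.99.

Pure CO = 151.1 × 0.8528 = 128.86 g.
n(CO) = 128.86 / 28.01 = 4.6004 mol.
Step 1 (CO:CO2 = 2:2): theoretical n(CO2) = 4.6004 mol; at 78.09% yield, n(CO2) = 3.5925 mol.
Step 2 (CO2:Na2CO3 = 1:1): theoretical n(Na2CO3) = 3.5925 mol, so theoretical mass = 3.5925 × 105.99 = 380.77 g.
At 79.08% yield, actual mass of Na2CO3 = 380.77 × 0.7908 = 301.11 g.

301.1 g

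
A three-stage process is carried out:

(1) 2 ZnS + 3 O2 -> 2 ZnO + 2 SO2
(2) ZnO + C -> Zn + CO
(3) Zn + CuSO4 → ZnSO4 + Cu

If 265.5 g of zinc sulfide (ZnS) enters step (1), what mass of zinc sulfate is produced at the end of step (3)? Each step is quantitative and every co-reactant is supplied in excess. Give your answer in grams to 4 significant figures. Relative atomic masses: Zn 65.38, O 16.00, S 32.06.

M(ZnS) = 65.38 + 32.06 = 97.44 g/mol.
M(ZnSO4) = 65.38 + 32.06 + 4(16.00) = 161.44 g/mol.
n(ZnS) = 265.5 / 97.44 = 2.7248 mol.
Reaction (1): ZnS→ZnO ratio 2:2 ⇒ n(ZnO) = 2.7248 mol.
Reaction (2): ZnO→Zn ratio 1:1 ⇒ n(Zn) = 2.7248 mol.
Reaction (3): Zn→ZnSO4 ratio 1:1 ⇒ n(ZnSO4) = 2.7248 mol.
Mass of ZnSO4 = 2.7248 × 161.44 = 439.88 g.

439.9 g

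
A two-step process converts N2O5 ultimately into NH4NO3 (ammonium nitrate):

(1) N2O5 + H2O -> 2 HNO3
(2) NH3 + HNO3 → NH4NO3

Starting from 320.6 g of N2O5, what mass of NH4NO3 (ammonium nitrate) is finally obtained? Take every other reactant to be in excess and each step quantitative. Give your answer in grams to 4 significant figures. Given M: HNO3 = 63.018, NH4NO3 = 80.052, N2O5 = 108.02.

n(N2O5) = 320.60 / 108.02 = 2.9680 mol.
Step 1 gives a 1:2 ratio of N2O5 to HNO3, so n(HNO3) = 5.9359 mol.
In step 2 the HNO3:NH4NO3 ratio is 1:1, so n(NH4NO3) = 5.9359 mol.
Mass of NH4NO3 = 5.9359 × 80.052 = 475.18 g.

475.2 g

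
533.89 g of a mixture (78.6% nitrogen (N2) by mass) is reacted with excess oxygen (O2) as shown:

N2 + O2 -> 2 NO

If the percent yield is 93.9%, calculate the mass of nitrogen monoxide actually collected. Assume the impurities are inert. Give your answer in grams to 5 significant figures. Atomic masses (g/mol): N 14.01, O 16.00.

Pure N2 available = 533.89 g × 0.786 = 419.638 g.
M(N2) = 2(14.01) = 28.02 g/mol.
M(NO) = 14.01 + 16.00 = 30.01 g/mol.
n(N2) = 419.638 g / 28.02 g/mol = 14.9764 mol.
From the equation the N2:NO mole ratio is 1:2, so n(NO) = 14.9764 × 2/1 = 29.9527 mol.
Mass of NO = 29.9527 mol × 30.01 g/mol = 898.881 g.
Actual mass collected = 898.881 g × 0.939 = 844.049 g.

844.05 g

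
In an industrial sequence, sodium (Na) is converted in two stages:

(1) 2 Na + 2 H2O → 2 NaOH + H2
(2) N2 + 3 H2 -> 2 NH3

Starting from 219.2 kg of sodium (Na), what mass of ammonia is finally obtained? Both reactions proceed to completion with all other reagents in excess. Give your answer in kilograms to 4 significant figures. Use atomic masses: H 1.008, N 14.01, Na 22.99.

M(Na) = 22.99 g/mol.
M(NH3) = 14.01 + 3(1.008) = 17.034 g/mol.
219.2 kg = 219200 g.
n(Na) = 219200 / 22.99 = 9534.6 mol.
Step 1 gives a 2:1 ratio of Na to H2, so n(H2) = 4767.3 mol.
In step 2 the H2:NH3 ratio is 3:2, so n(NH3) = 3178.2 mol.
Mass of NH3 = 3178.2 × 17.034 = 54137 g = 54.14 kg.

54.14 kg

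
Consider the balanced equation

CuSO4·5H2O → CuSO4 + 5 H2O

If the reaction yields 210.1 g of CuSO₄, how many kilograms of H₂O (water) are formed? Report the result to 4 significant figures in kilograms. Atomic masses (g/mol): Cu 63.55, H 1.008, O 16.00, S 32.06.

M(CuSO4) = 63.55 + 32.06 + 4(16.00) = 159.61 g/mol.
M(H2O) = 2(1.008) + 16.00 = 18.016 g/mol.
n(CuSO4) = 210.10 g / 159.61 g/mol = 1.3163 mol.
From the equation the CuSO4:H2O mole ratio is 1:5, so n(H2O) = 1.3163 × 5/1 = 6.5817 mol.
Mass of H2O = 6.5817 mol × 18.016 g/mol = 118.58 g.
Converting to kg: 118.58 g = 0.1186 kg.

0.1186 kg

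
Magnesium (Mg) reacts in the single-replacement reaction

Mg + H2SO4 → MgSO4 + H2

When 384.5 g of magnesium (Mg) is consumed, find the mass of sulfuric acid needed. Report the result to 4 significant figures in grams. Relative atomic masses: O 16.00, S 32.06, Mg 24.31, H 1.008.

1551 g

M(Mg) = 24.31 g/mol.
M(H2SO4) = 2(1.008) + 32.06 + 4(16.00) = 98.076 g/mol.
n(Mg) = 384.50 g / 24.31 g/mol = 15.817 mol.
From the equation the Mg:H2SO4 mole ratio is 1:1, so n(H2SO4) = 15.817 × 1/1 = 15.817 mol.
Mass of H2SO4 = 15.817 mol × 98.076 g/mol = 1551.2 g.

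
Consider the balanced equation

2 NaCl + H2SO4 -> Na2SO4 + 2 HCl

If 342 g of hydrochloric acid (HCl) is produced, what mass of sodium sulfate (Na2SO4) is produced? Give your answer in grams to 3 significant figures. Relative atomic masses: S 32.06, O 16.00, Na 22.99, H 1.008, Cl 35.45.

666 g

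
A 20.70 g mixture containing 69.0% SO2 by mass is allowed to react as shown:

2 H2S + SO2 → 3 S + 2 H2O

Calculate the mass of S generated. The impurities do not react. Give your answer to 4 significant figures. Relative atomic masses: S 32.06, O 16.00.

21.44 g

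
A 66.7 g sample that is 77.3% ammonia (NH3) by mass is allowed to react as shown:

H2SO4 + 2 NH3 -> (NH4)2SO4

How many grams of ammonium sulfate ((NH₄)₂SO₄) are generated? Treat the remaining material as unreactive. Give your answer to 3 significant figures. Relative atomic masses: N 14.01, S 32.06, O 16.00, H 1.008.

Mass of pure NH3 = 66.7 g × 0.773 = 51.56 g.
M(NH3) = 14.01 + 3(1.008) = 17.034 g/mol.
M((NH4)2SO4) = 2(14.01) + 8(1.008) + 32.06 + 4(16.00) = 132.144 g/mol.
n(NH3) = 51.56 g / 17.034 g/mol = 3.027 mol.
From the equation the NH3:(NH4)2SO4 mole ratio is 2:1, so n((NH4)2SO4) = 3.027 × 1/2 = 1.513 mol.
Mass of (NH4)2SO4 = 1.513 mol × 132.144 g/mol = 200.0 g.

200 g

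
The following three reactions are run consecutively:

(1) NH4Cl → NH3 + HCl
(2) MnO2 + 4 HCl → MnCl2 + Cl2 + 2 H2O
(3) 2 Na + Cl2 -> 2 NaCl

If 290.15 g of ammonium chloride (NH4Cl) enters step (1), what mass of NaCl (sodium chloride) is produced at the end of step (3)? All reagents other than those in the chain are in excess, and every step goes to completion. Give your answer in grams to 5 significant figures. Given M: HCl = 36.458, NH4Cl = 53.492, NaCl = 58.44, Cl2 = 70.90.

158.49 g

n(NH4Cl) = 290.15 / 53.492 = 5.42418 mol.
Reaction (1): NH4Cl→HCl ratio 1:1 ⇒ n(HCl) = 5.42418 mol.
Reaction (2): HCl→Cl2 ratio 4:1 ⇒ n(Cl2) = 1.35604 mol.
Reaction (3): Cl2→NaCl ratio 1:2 ⇒ n(NaCl) = 2.71209 mol.
Mass of NaCl = 2.71209 × 58.44 = 158.494 g.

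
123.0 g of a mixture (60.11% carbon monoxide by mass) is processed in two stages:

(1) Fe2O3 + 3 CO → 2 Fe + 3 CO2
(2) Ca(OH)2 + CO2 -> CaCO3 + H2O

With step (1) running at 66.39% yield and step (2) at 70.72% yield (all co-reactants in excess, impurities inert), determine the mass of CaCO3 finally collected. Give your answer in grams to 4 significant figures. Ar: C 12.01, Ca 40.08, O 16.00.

Pure CO = 123.0 × 0.6011 = 73.935 g.
M(CO) = 12.01 + 16.00 = 28.01 g/mol.
M(CaCO3) = 40.08 + 12.01 + 3(16.00) = 100.09 g/mol.
n(CO) = 73.935 / 28.01 = 2.6396 mol.
Step 1 (CO:CO2 = 3:3): theoretical n(CO2) = 2.6396 mol; at 66.39% yield, n(CO2) = 1.7524 mol.
Step 2 (CO2:CaCO3 = 1:1): theoretical n(CaCO3) = 1.7524 mol, so theoretical mass = 1.7524 × 100.09 = 175.40 g.
At 70.72% yield, actual mass of CaCO3 = 175.40 × 0.7072 = 124.04 g.

124.0 g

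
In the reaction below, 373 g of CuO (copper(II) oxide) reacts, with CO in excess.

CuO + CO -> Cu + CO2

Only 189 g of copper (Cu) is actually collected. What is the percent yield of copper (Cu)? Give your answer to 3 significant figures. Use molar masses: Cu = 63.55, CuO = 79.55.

n(CuO) = 373.0 g / 79.55 g/mol = 4.689 mol.
From the equation the CuO:Cu mole ratio is 1:1, so n(Cu) = 4.689 × 1/1 = 4.689 mol.
Mass of Cu = 4.689 mol × 63.55 g/mol = 298.0 g.
This is the theoretical yield. Percent yield = 189 g / 298.0 g × 100% = 63.43%.

63.4 %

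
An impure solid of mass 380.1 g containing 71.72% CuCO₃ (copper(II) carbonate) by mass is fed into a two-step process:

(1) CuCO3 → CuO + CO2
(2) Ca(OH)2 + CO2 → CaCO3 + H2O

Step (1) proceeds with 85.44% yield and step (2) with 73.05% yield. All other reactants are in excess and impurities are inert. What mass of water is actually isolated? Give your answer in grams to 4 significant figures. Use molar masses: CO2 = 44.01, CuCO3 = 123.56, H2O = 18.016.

Pure CuCO3 = 380.1 × 0.7172 = 272.61 g.
n(CuCO3) = 272.61 / 123.56 = 2.2063 mol.
Step 1 (CuCO3:CO2 = 1:1): theoretical n(CO2) = 2.2063 mol; at 85.44% yield, n(CO2) = 1.8850 mol.
Step 2 (CO2:H2O = 1:1): theoretical n(H2O) = 1.8850 mol, so theoretical mass = 1.8850 × 18.016 = 33.961 g.
At 73.05% yield, actual mass of H2O = 33.961 × 0.7305 = 24.808 g.

24.81 g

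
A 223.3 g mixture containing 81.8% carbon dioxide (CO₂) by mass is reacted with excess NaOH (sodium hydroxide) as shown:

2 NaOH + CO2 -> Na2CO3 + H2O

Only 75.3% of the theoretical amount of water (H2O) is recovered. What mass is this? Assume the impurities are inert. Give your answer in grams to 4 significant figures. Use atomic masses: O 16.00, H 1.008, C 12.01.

Pure CO2 available = 223.3 g × 0.818 = 182.66 g.
M(CO2) = 12.01 + 2(16.00) = 44.01 g/mol.
M(H2O) = 2(1.008) + 16.00 = 18.016 g/mol.
n(CO2) = 182.66 g / 44.01 g/mol = 4.1504 mol.
From the equation the CO2:H2O mole ratio is 1:1, so n(H2O) = 4.1504 × 1/1 = 4.1504 mol.
Mass of H2O = 4.1504 mol × 18.016 g/mol = 74.774 g.
Actual mass collected = 74.774 g × 0.753 = 56.305 g.

56.30 g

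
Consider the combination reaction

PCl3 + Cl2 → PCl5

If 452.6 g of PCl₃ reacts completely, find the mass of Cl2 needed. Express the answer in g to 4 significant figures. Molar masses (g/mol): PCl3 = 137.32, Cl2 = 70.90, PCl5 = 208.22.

233.7 g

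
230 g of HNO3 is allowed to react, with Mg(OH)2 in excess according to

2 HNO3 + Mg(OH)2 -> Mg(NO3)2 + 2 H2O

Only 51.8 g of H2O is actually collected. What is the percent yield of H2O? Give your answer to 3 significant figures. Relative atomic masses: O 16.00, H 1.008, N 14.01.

M(HNO3) = 1.008 + 14.01 + 3(16.00) = 63.018 g/mol.
M(H2O) = 2(1.008) + 16.00 = 18.016 g/mol.
n(HNO3) = 230.0 g / 63.018 g/mol = 3.650 mol.
From the equation the HNO3:H2O mole ratio is 2:2, so n(H2O) = 3.650 × 2/2 = 3.650 mol.
Mass of H2O = 3.650 mol × 18.016 g/mol = 65.75 g.
This is the theoretical yield. Percent yield = 51.8 g / 65.75 g × 100% = 78.78%.

78.8 %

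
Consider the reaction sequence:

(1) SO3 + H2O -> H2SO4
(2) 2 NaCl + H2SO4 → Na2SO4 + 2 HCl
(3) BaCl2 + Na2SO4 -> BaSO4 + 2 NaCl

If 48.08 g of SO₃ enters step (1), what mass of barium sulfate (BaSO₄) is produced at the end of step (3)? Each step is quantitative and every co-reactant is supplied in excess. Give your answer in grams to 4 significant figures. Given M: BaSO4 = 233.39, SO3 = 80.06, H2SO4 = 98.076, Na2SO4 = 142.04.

140.2 g

n(SO3) = 48.08 / 80.06 = 0.60055 mol.
Reaction (1): SO3→H2SO4 ratio 1:1 ⇒ n(H2SO4) = 0.60055 mol.
Reaction (2): H2SO4→Na2SO4 ratio 1:1 ⇒ n(Na2SO4) = 0.60055 mol.
Reaction (3): Na2SO4→BaSO4 ratio 1:1 ⇒ n(BaSO4) = 0.60055 mol.
Mass of BaSO4 = 0.60055 × 233.39 = 140.16 g.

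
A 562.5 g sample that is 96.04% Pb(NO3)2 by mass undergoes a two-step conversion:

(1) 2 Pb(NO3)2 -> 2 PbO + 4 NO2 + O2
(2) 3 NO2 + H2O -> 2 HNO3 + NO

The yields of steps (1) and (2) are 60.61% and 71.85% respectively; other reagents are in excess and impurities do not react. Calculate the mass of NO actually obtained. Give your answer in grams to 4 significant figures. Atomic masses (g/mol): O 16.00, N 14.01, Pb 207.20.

Pure Pb(NO3)2 = 562.5 × 0.9604 = 540.23 g.
M(Pb(NO3)2) = 207.20 + 2(14.01) + 6(16.00) = 331.22 g/mol.
M(NO) = 14.01 + 16.00 = 30.01 g/mol.
n(Pb(NO3)2) = 540.23 / 331.22 = 1.6310 mol.
Step 1 (Pb(NO3)2:NO2 = 2:4): theoretical n(NO2) = 3.2620 mol; at 60.61% yield, n(NO2) = 1.9771 mol.
Step 2 (NO2:NO = 3:1): theoretical n(NO) = 0.65904 mol, so theoretical mass = 0.65904 × 30.01 = 19.778 g.
At 71.85% yield, actual mass of NO = 19.778 × 0.7185 = 14.210 g.

14.21 g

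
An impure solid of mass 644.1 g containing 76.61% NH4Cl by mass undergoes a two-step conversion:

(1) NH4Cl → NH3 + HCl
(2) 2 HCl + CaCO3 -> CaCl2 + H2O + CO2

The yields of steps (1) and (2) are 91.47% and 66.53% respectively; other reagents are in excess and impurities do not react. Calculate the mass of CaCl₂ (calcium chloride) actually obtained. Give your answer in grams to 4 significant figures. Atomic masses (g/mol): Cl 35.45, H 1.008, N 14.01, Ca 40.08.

Pure NH4Cl = 644.1 × 0.7661 = 493.45 g.
M(NH4Cl) = 14.01 + 4(1.008) + 35.45 = 53.492 g/mol.
M(CaCl2) = 40.08 + 2(35.45) = 110.98 g/mol.
n(NH4Cl) = 493.45 / 53.492 = 9.2247 mol.
Step 1 (NH4Cl:HCl = 1:1): theoretical n(HCl) = 9.2247 mol; at 91.47% yield, n(HCl) = 8.4378 mol.
Step 2 (HCl:CaCl2 = 2:1): theoretical n(CaCl2) = 4.2189 mol, so theoretical mass = 4.2189 × 110.98 = 468.21 g.
At 66.53% yield, actual mass of CaCl2 = 468.21 × 0.6653 = 311.50 g.

311.5 g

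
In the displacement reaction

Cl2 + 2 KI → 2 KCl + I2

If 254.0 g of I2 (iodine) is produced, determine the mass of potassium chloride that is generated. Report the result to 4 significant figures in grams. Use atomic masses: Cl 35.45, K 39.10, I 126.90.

149.2 g

M(I2) = 2(126.90) = 253.80 g/mol.
M(KCl) = 39.10 + 35.45 = 74.55 g/mol.
n(I2) = 254.00 g / 253.80 g/mol = 1.0008 mol.
From the equation the I2:KCl mole ratio is 1:2, so n(KCl) = 1.0008 × 2/1 = 2.0016 mol.
Mass of KCl = 2.0016 mol × 74.55 g/mol = 149.22 g.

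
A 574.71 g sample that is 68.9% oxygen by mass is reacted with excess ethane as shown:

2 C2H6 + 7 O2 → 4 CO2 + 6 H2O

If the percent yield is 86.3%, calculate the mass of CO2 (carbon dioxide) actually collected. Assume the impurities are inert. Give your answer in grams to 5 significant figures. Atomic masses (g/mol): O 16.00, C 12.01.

Pure O2 available = 574.71 g × 0.689 = 395.975 g.
M(O2) = 2(16.00) = 32.00 g/mol.
M(CO2) = 12.01 + 2(16.00) = 44.01 g/mol.
n(O2) = 395.975 g / 32.00 g/mol = 12.3742 mol.
From the equation the O2:CO2 mole ratio is 7:4, so n(CO2) = 12.3742 × 4/7 = 7.07099 mol.
Mass of CO2 = 7.07099 mol × 44.01 g/mol = 311.194 g.
Actual mass collected = 311.194 g × 0.863 = 268.560 g.

268.56 g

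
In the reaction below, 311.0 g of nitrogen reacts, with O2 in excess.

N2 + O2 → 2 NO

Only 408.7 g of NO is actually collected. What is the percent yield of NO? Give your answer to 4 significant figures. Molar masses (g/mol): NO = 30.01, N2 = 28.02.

61.35 %

n(N2) = 311.00 g / 28.02 g/mol = 11.099 mol.
From the equation the N2:NO mole ratio is 1:2, so n(NO) = 11.099 × 2/1 = 22.198 mol.
Mass of NO = 22.198 mol × 30.01 g/mol = 666.17 g.
This is the theoretical yield. Percent yield = 408.7 g / 666.17 g × 100% = 61.350%.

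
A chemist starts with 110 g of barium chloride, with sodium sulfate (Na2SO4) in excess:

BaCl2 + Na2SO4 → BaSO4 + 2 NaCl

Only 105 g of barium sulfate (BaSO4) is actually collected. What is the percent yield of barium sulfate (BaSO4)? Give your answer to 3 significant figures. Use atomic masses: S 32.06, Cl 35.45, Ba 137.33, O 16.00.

M(BaCl2) = 137.33 + 2(35.45) = 208.23 g/mol.
M(BaSO4) = 137.33 + 32.06 + 4(16.00) = 233.39 g/mol.
n(BaCl2) = 110.0 g / 208.23 g/mol = 0.5283 mol.
From the equation the BaCl2:BaSO4 mole ratio is 1:1, so n(BaSO4) = 0.5283 × 1/1 = 0.5283 mol.
Mass of BaSO4 = 0.5283 mol × 233.39 g/mol = 123.3 g.
This is the theoretical yield. Percent yield = 105 g / 123.3 g × 100% = 85.16%.

85.2 %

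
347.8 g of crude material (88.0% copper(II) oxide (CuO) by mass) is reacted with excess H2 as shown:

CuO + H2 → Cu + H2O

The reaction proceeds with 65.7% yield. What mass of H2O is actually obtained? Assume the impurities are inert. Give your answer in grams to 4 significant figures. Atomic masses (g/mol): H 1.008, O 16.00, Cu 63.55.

Pure CuO available = 347.8 g × 0.880 = 306.06 g.
M(CuO) = 63.55 + 16.00 = 79.55 g/mol.
M(H2O) = 2(1.008) + 16.00 = 18.016 g/mol.
n(CuO) = 306.06 g / 79.55 g/mol = 3.8474 mol.
From the equation the CuO:H2O mole ratio is 1:1, so n(H2O) = 3.8474 × 1/1 = 3.8474 mol.
Mass of H2O = 3.8474 mol × 18.016 g/mol = 69.316 g.
Actual mass collected = 69.316 g × 0.657 = 45.540 g.

45.54 g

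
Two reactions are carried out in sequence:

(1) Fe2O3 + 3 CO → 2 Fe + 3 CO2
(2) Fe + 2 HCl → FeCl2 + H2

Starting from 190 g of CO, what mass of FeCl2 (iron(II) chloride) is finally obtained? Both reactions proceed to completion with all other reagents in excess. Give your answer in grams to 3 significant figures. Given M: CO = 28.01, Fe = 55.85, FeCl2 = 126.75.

n(CO) = 190.0 / 28.01 = 6.783 mol.
Step 1 gives a 3:2 ratio of CO to Fe, so n(Fe) = 4.522 mol.
In step 2 the Fe:FeCl2 ratio is 1:1, so n(FeCl2) = 4.522 mol.
Mass of FeCl2 = 4.522 × 126.75 = 573.2 g.

573 g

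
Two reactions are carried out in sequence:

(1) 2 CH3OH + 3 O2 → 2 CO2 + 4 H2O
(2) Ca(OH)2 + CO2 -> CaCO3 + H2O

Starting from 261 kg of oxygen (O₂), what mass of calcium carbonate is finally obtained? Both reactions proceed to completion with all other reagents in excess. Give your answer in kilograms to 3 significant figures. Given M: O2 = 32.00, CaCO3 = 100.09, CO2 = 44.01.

544 kg

261 kg = 261000 g.
n(O2) = 261000 / 32.00 = 8156 mol.
Step 1 gives a 3:2 ratio of O2 to CO2, so n(CO2) = 5438 mol.
In step 2 the CO2:CaCO3 ratio is 1:1, so n(CaCO3) = 5438 mol.
Mass of CaCO3 = 5438 × 100.09 = 544200 g = 544 kg.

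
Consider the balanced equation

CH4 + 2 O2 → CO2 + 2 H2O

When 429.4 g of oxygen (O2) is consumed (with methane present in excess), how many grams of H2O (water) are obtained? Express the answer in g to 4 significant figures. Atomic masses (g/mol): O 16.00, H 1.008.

241.8 g

M(O2) = 2(16.00) = 32.00 g/mol.
M(H2O) = 2(1.008) + 16.00 = 18.016 g/mol.
n(O2) = 429.40 g / 32.00 g/mol = 13.419 mol.
From the equation the O2:H2O mole ratio is 2:2, so n(H2O) = 13.419 × 2/2 = 13.419 mol.
Mass of H2O = 13.419 mol × 18.016 g/mol = 241.75 g.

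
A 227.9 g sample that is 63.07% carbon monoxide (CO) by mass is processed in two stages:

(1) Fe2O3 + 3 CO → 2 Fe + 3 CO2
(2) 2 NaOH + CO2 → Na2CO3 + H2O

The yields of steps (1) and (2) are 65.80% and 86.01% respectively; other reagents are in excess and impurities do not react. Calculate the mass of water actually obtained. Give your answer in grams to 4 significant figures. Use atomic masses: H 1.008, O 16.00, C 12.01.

52.32 g

Pure CO = 227.9 × 0.6307 = 143.74 g.
M(CO) = 12.01 + 16.00 = 28.01 g/mol.
M(H2O) = 2(1.008) + 16.00 = 18.016 g/mol.
n(CO) = 143.74 / 28.01 = 5.1316 mol.
Step 1 (CO:CO2 = 3:3): theoretical n(CO2) = 5.1316 mol; at 65.80% yield, n(CO2) = 3.3766 mol.
Step 2 (CO2:H2O = 1:1): theoretical n(H2O) = 3.3766 mol, so theoretical mass = 3.3766 × 18.016 = 60.833 g.
At 86.01% yield, actual mass of H2O = 60.833 × 0.8601 = 52.322 g.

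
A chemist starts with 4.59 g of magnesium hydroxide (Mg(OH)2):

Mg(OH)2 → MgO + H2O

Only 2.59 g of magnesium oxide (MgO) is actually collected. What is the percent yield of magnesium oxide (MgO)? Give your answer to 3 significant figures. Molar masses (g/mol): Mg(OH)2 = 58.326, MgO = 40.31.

81.6 %

n(Mg(OH)2) = 4.590 g / 58.326 g/mol = 0.07870 mol.
From the equation the Mg(OH)2:MgO mole ratio is 1:1, so n(MgO) = 0.07870 × 1/1 = 0.07870 mol.
Mass of MgO = 0.07870 mol × 40.31 g/mol = 3.172 g.
This is the theoretical yield. Percent yield = 2.59 g / 3.172 g × 100% = 81.65%.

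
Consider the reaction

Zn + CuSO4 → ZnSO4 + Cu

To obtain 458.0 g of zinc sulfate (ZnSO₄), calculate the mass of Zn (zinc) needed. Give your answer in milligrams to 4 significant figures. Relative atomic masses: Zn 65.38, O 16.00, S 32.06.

185500 mg

M(ZnSO4) = 65.38 + 32.06 + 4(16.00) = 161.44 g/mol.
M(Zn) = 65.38 g/mol.
n(ZnSO4) = 458.00 g / 161.44 g/mol = 2.8370 mol.
From the equation the ZnSO4:Zn mole ratio is 1:1, so n(Zn) = 2.8370 × 1/1 = 2.8370 mol.
Mass of Zn = 2.8370 mol × 65.38 g/mol = 185.48 g.
Converting to mg: 185.48 g = 185500 mg.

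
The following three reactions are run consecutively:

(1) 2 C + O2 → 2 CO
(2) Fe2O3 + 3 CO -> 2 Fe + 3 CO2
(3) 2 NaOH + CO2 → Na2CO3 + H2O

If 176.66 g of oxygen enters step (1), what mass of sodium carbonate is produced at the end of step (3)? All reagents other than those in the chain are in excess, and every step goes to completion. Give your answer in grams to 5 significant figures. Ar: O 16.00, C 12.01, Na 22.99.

M(O2) = 2(16.00) = 32.00 g/mol.
M(Na2CO3) = 2(22.99) + 12.01 + 3(16.00) = 105.99 g/mol.
n(O2) = 176.66 / 32.00 = 5.52062 mol.
Reaction (1): O2→CO ratio 1:2 ⇒ n(CO) = 11.0412 mol.
Reaction (2): CO→CO2 ratio 3:3 ⇒ n(CO2) = 11.0412 mol.
Reaction (3): CO2→Na2CO3 ratio 1:1 ⇒ n(Na2CO3) = 11.0412 mol.
Mass of Na2CO3 = 11.0412 × 105.99 = 1170.26 g.

1170.3 g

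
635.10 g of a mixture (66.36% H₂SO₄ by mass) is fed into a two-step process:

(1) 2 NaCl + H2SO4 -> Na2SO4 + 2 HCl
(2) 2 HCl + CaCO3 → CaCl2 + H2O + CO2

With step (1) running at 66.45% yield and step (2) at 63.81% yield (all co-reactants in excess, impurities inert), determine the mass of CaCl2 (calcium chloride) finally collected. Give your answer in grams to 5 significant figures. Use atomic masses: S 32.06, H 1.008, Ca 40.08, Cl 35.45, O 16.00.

Pure H2SO4 = 635.10 × 0.6636 = 421.452 g.
M(H2SO4) = 2(1.008) + 32.06 + 4(16.00) = 98.076 g/mol.
M(CaCl2) = 40.08 + 2(35.45) = 110.98 g/mol.
n(H2SO4) = 421.452 / 98.076 = 4.29720 mol.
Step 1 (H2SO4:HCl = 1:2): theoretical n(HCl) = 8.59440 mol; at 66.45% yield, n(HCl) = 5.71098 mol.
Step 2 (HCl:CaCl2 = 2:1): theoretical n(CaCl2) = 2.85549 mol, so theoretical mass = 2.85549 × 110.98 = 316.902 g.
At 63.81% yield, actual mass of CaCl2 = 316.902 × 0.6381 = 202.215 g.

202.22 g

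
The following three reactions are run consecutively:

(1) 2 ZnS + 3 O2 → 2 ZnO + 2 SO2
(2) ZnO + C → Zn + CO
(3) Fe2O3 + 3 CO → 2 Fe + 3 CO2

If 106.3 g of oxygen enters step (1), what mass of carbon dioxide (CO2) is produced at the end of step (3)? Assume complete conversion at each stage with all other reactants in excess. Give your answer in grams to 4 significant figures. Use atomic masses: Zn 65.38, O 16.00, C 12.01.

M(O2) = 2(16.00) = 32.00 g/mol.
M(CO2) = 12.01 + 2(16.00) = 44.01 g/mol.
n(O2) = 106.3 / 32.00 = 3.3219 mol.
Reaction (1): O2→ZnO ratio 3:2 ⇒ n(ZnO) = 2.2146 mol.
Reaction (2): ZnO→CO ratio 1:1 ⇒ n(CO) = 2.2146 mol.
Reaction (3): CO→CO2 ratio 3:3 ⇒ n(CO2) = 2.2146 mol.
Mass of CO2 = 2.2146 × 44.01 = 97.464 g.

97.46 g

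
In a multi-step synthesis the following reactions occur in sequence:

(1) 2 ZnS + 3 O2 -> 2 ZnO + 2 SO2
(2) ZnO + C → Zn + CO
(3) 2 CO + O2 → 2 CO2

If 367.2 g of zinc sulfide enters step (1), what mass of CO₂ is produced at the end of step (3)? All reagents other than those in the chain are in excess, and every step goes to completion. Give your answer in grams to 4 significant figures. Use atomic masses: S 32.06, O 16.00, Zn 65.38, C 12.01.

165.9 g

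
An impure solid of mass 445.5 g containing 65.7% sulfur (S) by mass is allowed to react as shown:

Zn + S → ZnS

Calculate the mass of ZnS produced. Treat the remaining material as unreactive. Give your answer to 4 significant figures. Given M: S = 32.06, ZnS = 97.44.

889.6 g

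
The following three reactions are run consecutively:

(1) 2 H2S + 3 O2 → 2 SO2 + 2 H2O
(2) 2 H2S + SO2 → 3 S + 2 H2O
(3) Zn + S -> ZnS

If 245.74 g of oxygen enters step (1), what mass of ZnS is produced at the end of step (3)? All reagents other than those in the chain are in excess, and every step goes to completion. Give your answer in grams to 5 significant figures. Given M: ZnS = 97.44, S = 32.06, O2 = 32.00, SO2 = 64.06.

1496.6 g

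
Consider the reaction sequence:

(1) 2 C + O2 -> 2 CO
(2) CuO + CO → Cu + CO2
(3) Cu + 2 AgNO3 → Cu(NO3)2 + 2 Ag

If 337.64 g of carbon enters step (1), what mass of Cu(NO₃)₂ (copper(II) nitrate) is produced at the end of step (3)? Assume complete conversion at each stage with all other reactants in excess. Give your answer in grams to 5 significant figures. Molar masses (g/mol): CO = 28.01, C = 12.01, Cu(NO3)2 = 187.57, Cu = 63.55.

5273.2 g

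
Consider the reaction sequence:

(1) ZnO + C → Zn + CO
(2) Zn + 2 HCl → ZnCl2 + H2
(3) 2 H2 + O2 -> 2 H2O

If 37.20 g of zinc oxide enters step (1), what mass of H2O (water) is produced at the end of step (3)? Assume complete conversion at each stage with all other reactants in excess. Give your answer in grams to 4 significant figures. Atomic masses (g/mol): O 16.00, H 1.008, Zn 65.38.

8.235 g

M(ZnO) = 65.38 + 16.00 = 81.38 g/mol.
M(H2O) = 2(1.008) + 16.00 = 18.016 g/mol.
n(ZnO) = 37.20 / 81.38 = 0.45711 mol.
Reaction (1): ZnO→Zn ratio 1:1 ⇒ n(Zn) = 0.45711 mol.
Reaction (2): Zn→H2 ratio 1:1 ⇒ n(H2) = 0.45711 mol.
Reaction (3): H2→H2O ratio 2:2 ⇒ n(H2O) = 0.45711 mol.
Mass of H2O = 0.45711 × 18.016 = 8.2354 g.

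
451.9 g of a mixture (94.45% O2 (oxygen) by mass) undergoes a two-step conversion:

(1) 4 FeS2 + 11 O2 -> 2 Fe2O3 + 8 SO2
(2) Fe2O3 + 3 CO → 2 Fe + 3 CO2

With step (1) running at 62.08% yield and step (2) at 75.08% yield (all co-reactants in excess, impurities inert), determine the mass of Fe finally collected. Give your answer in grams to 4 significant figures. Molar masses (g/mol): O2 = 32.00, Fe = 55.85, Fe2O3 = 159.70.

Pure O2 = 451.9 × 0.9445 = 426.82 g.
n(O2) = 426.82 / 32.00 = 13.338 mol.
Step 1 (O2:Fe2O3 = 11:2): theoretical n(Fe2O3) = 2.4251 mol; at 62.08% yield, n(Fe2O3) = 1.5055 mol.
Step 2 (Fe2O3:Fe = 1:2): theoretical n(Fe) = 3.0110 mol, so theoretical mass = 3.0110 × 55.85 = 168.17 g.
At 75.08% yield, actual mass of Fe = 168.17 × 0.7508 = 126.26 g.

126.3 g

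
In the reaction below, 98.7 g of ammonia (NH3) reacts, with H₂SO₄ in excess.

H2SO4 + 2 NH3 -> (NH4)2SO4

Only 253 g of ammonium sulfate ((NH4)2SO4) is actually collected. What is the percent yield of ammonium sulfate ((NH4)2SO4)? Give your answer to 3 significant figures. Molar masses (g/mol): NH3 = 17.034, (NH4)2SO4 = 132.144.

66.1 %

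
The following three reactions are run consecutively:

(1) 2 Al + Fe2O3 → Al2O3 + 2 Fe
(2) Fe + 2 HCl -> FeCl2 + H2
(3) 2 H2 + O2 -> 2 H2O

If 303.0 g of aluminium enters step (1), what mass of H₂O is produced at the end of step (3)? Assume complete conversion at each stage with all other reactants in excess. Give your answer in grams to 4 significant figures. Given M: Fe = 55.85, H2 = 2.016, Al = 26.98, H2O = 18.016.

n(Al) = 303.0 / 26.98 = 11.231 mol.
Reaction (1): Al→Fe ratio 2:2 ⇒ n(Fe) = 11.231 mol.
Reaction (2): Fe→H2 ratio 1:1 ⇒ n(H2) = 11.231 mol.
Reaction (3): H2→H2O ratio 2:2 ⇒ n(H2O) = 11.231 mol.
Mass of H2O = 11.231 × 18.016 = 202.33 g.

202.3 g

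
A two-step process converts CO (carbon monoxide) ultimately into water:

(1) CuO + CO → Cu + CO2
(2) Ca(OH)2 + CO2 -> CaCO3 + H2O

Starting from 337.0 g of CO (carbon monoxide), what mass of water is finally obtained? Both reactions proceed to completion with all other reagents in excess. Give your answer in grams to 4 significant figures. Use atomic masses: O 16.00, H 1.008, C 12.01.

M(CO) = 12.01 + 16.00 = 28.01 g/mol.
M(H2O) = 2(1.008) + 16.00 = 18.016 g/mol.
n(CO) = 337.00 / 28.01 = 12.031 mol.
Step 1 gives a 1:1 ratio of CO to CO2, so n(CO2) = 12.031 mol.
In step 2 the CO2:H2O ratio is 1:1, so n(H2O) = 12.031 mol.
Mass of H2O = 12.031 × 18.016 = 216.76 g.

216.8 g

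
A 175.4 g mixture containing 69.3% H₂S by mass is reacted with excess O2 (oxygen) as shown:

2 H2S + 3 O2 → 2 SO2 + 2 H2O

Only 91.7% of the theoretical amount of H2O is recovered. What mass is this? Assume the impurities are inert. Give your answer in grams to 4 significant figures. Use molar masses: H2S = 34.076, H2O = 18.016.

Pure H2S available = 175.4 g × 0.693 = 121.55 g.
n(H2S) = 121.55 g / 34.076 g/mol = 3.5671 mol.
From the equation the H2S:H2O mole ratio is 2:2, so n(H2O) = 3.5671 × 2/2 = 3.5671 mol.
Mass of H2O = 3.5671 mol × 18.016 g/mol = 64.265 g.
Actual mass collected = 64.265 g × 0.917 = 58.931 g.

58.93 g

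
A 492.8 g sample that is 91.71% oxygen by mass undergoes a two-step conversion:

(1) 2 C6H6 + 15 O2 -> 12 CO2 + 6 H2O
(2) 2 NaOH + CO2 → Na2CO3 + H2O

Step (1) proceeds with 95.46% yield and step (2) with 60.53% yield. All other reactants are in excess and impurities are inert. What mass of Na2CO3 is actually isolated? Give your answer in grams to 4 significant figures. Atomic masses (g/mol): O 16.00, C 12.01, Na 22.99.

Pure O2 = 492.8 × 0.9171 = 451.95 g.
M(O2) = 2(16.00) = 32.00 g/mol.
M(Na2CO3) = 2(22.99) + 12.01 + 3(16.00) = 105.99 g/mol.
n(O2) = 451.95 / 32.00 = 14.123 mol.
Step 1 (O2:CO2 = 15:12): theoretical n(CO2) = 11.299 mol; at 95.46% yield, n(CO2) = 10.786 mol.
Step 2 (CO2:Na2CO3 = 1:1): theoretical n(Na2CO3) = 10.786 mol, so theoretical mass = 10.786 × 105.99 = 1143.2 g.
At 60.53% yield, actual mass of Na2CO3 = 1143.2 × 0.6053 = 691.97 g.

692.0 g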